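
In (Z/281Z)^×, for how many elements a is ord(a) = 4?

φ(281) = 281 − 1 = 280 = 2^3 · 5 · 7.
In a cyclic group of order 280, there are φ(d) elements of order d for each divisor d of 280, and zero for non-divisors.
4 = 2^2 divides 280, and φ(4) = 2.

2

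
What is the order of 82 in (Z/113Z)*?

ord(82) | φ(113) = 113 − 1 = 112 = 2^4 · 7.
Divisors of 112: 1, 2, 4, 7, 8, 14, 16, 28, 56, 112.
Compute 82^d (mod 113) for the divisors d until we hit 1:
82^1 ≡ 82
82^2 ≡ 57
82^4 ≡ 85
82^7 ≡ 95
82^8 ≡ 106
82^14 ≡ 98
82^16 ≡ 49
82^28 ≡ 112
82^56 ≡ 1
The smallest such exponent is 56, so the order of 82 is 56.

56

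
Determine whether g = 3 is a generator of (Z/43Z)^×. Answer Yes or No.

Yes

φ(43) = 43 − 1 = 42 = 2 · 3 · 7.
3 is a primitive root mod 43 iff 3^(φ(43)/q) ≢ 1 for every prime q | φ(43), i.e. q ∈ {2, 3, 7}.
3^21 ≡ 42 (mod 43)  [q = 2: ≢ 1 ✓]
3^14 ≡ 36 (mod 43)  [q = 3: ≢ 1 ✓]
3^6 ≡ 41 (mod 43)  [q = 7: ≢ 1 ✓]
All checks pass, so 3 has order 42 and is a primitive root modulo 43.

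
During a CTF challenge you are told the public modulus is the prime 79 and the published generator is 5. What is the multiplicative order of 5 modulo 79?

The order of 5 must divide φ(79) = 79 − 1 = 78 = 2 · 3 · 13.
Divisors of 78: 1, 2, 3, 6, 13, 26, 39, 78.
Evaluate successive powers at the divisors of 78:
5^1 ≡ 5 (mod 79)
5^2 ≡ 25 (mod 79)
5^3 ≡ 46 (mod 79)
5^6 ≡ 62 (mod 79)
5^13 ≡ 23 (mod 79)
5^26 ≡ 55 (mod 79)
5^39 ≡ 1 (mod 79) ✓
Therefore the multiplicative order of 5 modulo 79 is 39.

39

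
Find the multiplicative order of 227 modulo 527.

By Lagrange's theorem, ord_527(227) divides φ(527) = φ(17·31) = (17−1)·(31−1) = 16·30 = 480 = 2^5 · 3 · 5.
Divisors of 480: 1, 2, 3, 4, 5, 6, 8, 10, 12, 15, 16, 20, 24, 30, 32, 40, 48, 60, 80, 96, 120, 160, 240, 480.
Check 227^d mod 527 for each divisor in increasing order:
227^1 ≡ 227 (mod 527)
227^2 ≡ 410 (mod 527)
227^3 ≡ 318 (mod 527)
227^4 ≡ 514 (mod 527)
227^5 ≡ 211 (mod 527)
227^6 ≡ 467 (mod 527)
227^8 ≡ 169 (mod 527)
227^10 ≡ 253 (mod 527)
227^12 ≡ 438 (mod 527)
227^15 ≡ 156 (mod 527)
227^16 ≡ 103 (mod 527)
227^20 ≡ 242 (mod 527)
227^24 ≡ 16 (mod 527)
227^30 ≡ 94 (mod 527)
227^32 ≡ 69 (mod 527)
227^40 ≡ 67 (mod 527)
227^48 ≡ 256 (mod 527)
227^60 ≡ 404 (mod 527)
227^80 ≡ 273 (mod 527)
227^96 ≡ 188 (mod 527)
227^120 ≡ 373 (mod 527)
227^160 ≡ 222 (mod 527)
227^240 ≡ 1 (mod 527) ✓
Hence ord(227) = 240.

240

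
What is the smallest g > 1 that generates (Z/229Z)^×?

6

φ(229) = 229 − 1 = 228 = 2^2 · 3 · 19.
g is a primitive root iff g^(228/q) ≢ 1 (mod 229) for each prime q ∈ {2, 3, 19}.
g = 2: 2^114 ≡ 228; 2^76 ≡ 1 — hits 1, so not a primitive root.
g = 3: 3^114 ≡ 1 — hits 1, so not a primitive root.
g = 4: 4^114 ≡ 1 — hits 1, so not a primitive root.
g = 5: 5^114 ≡ 1 — hits 1, so not a primitive root.
g = 6: 6^114 ≡ 228; 6^76 ≡ 134; 6^12 ≡ 165 — none is 1, so 6 is a primitive root.
So 6 is the smallest generator of (Z/229Z)^×.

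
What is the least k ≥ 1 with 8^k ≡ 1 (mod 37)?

12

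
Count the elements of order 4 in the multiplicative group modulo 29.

φ(29) = 29 − 1 = 28 = 2^2 · 7.
In a cyclic group of order 28, there are φ(d) elements of order d for each divisor d of 28, and zero for non-divisors.
4 = 2^2 divides 28, and φ(4) = 2.

2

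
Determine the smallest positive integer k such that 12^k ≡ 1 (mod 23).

11

By Lagrange's theorem, ord_23(12) divides φ(23) = 23 − 1 = 22 = 2 · 11.
Divisors of 22: 1, 2, 11, 22.
Test each divisor d:
12^1 ≡ 12 (mod 23)
12^2 ≡ 6 (mod 23)
12^11 ≡ 1 (mod 23) ✓
Hence ord(12) = 11.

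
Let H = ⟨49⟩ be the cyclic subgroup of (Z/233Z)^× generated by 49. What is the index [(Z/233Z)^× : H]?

4

Since 49 ∈ (Z/233Z)^×, its order divides φ(233) = 233 − 1 = 232 = 2^3 · 29.
Divisors of 232: 1, 2, 4, 8, 29, 58, 116, 232.
Test each divisor d:
49^1 ≡ 49 (mod 233)
49^2 ≡ 71 (mod 233)
49^4 ≡ 148 (mod 233)
49^8 ≡ 2 (mod 233)
49^29 ≡ 232 (mod 233)
49^58 ≡ 1 (mod 233) ✓
Thus |⟨49⟩| = ord(49) = 58.
The index is φ(233) / ord(49) = 232 / 58 = 4.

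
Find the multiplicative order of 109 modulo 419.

Since 109 ∈ (Z/419Z)^×, its order divides φ(419) = 419 − 1 = 418 = 2 · 11 · 19.
Divisors of 418: 1, 2, 11, 19, 22, 38, 209, 418.
Evaluate successive powers at the divisors of 418:
109^1 ≡ 109 (mod 419)
109^2 ≡ 149 (mod 419)
109^11 ≡ 171 (mod 419)
109^19 ≡ 290 (mod 419)
109^22 ≡ 330 (mod 419)
109^38 ≡ 300 (mod 419)
109^209 ≡ 418 (mod 419)
109^418 ≡ 1 (mod 419) ✓
So ord_419(109) = 418.

418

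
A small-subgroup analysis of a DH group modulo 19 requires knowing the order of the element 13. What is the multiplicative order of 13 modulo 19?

18

By Lagrange's theorem, ord_19(13) divides φ(19) = 19 − 1 = 18 = 2 · 3^2.
Divisors of 18: 1, 2, 3, 6, 9, 18.
Check 13^d mod 19 for each divisor in increasing order:
13^1 ≡ 13
13^2 ≡ 17
13^3 ≡ 12
13^6 ≡ 11
13^9 ≡ 18
13^18 ≡ 1
Therefore the multiplicative order of 13 modulo 19 is 18.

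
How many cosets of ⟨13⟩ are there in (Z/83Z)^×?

1

The order of 13 must divide φ(83) = 83 − 1 = 82 = 2 · 41.
Divisors of 82: 1, 2, 41, 82.
Evaluate successive powers at the divisors of 82:
13^1 ≡ 13 (mod 83)
13^2 ≡ 3 (mod 83)
13^41 ≡ 82 (mod 83)
13^82 ≡ 1 (mod 83) ✓
So ord_83(13) = 82, hence |⟨13⟩| = 82.
[(Z/83Z)^× : ⟨13⟩] = 82/82 = 1.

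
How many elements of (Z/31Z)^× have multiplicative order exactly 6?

2

φ(31) = 31 − 1 = 30 = 2 · 3 · 5.
(Z/31Z)^× is cyclic (|G| = 30); a cyclic group of order m has exactly φ(d) elements of each order d | m, and none otherwise.
6 = 2 · 3 divides 30, and φ(6) = 2.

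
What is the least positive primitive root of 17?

φ(17) = 17 − 1 = 16 = 2^4.
Test candidates g = 2, 3, … against the prime factors q ∈ {2} of φ(17): g is a generator iff g^(16/q) ≢ 1 for every such q.
g = 2: 2^8 ≡ 1 — hits 1, so not a primitive root.
g = 3: 3^8 ≡ 16 — none is 1, so 3 is a primitive root.
The smallest primitive root modulo 17 is 3.

3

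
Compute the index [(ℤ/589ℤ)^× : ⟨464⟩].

ord(464) | φ(589) = φ(19·31) = (19−1)·(31−1) = 18·30 = 540 = 2^2 · 3^3 · 5.
Divisors of 540: 1, 2, 3, 4, 5, 6, 9, 10, 12, 15, 18, 20, 27, 30, 36, 45, 54, 60, 90, 108, 135, 180, 270, 540.
Check 464^d mod 589 for each divisor in increasing order:
464^1 ≡ 464
464^2 ≡ 311
464^3 ≡ 588
464^4 ≡ 125
464^5 ≡ 278
464^6 ≡ 1
Thus |⟨464⟩| = ord(464) = 6.
[(Z/589Z)^× : ⟨464⟩] = 540/6 = 90.

90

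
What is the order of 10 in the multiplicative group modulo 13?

ord(10) | φ(13) = 13 − 1 = 12 = 2^2 · 3.
Divisors of 12: 1, 2, 3, 4, 6, 12.
Check 10^d mod 13 for each divisor in increasing order:
10^1 ≡ 10 (mod 13)
10^2 ≡ 9 (mod 13)
10^3 ≡ 12 (mod 13)
10^4 ≡ 3 (mod 13)
10^6 ≡ 1 (mod 13) ✓
The smallest such exponent is 6, so the order of 10 is 6.

6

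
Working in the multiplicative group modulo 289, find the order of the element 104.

136

Since 104 ∈ (Z/289Z)^×, its order divides φ(289) = φ(17^2) = 17·(17−1) = 272 = 2^4 · 17.
Divisors of 272: 1, 2, 4, 8, 16, 17, 34, 68, 136, 272.
Check 104^d mod 289 for each divisor in increasing order:
104^1 ≡ 104 (mod 289)
104^2 ≡ 123 (mod 289)
104^4 ≡ 101 (mod 289)
104^8 ≡ 86 (mod 289)
104^16 ≡ 171 (mod 289)
104^17 ≡ 155 (mod 289)
104^34 ≡ 38 (mod 289)
104^68 ≡ 288 (mod 289)
104^136 ≡ 1 (mod 289) ✓
The smallest such exponent is 136, so the order of 104 is 136.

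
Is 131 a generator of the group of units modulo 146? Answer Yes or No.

Yes

φ(146) = φ(2)·φ(73) = 1·72 = 72 = 2^3 · 3^2.
131 is a primitive root mod 146 iff 131^(φ(146)/q) ≢ 1 for every prime q | φ(146), i.e. q ∈ {2, 3}.
131^36 ≡ 145 (mod 146)  [q = 2: ≢ 1 ✓]
131^24 ≡ 81 (mod 146)  [q = 3: ≢ 1 ✓]
None equal 1, so ord_146(131) = 72: 131 is a primitive root.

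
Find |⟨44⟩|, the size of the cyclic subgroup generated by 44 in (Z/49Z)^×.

21

By Lagrange's theorem, ord_49(44) divides φ(49) = φ(7^2) = 7·(7−1) = 42 = 2 · 3 · 7.
Divisors of 42: 1, 2, 3, 6, 7, 14, 21, 42.
Check 44^d mod 49 for each divisor in increasing order:
44^1 ≡ 44
44^2 ≡ 25
44^3 ≡ 22
44^6 ≡ 43
44^7 ≡ 30
44^14 ≡ 18
44^21 ≡ 1
The smallest such exponent is 21, so the order of 44 is 21.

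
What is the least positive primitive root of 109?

6

φ(109) = 109 − 1 = 108 = 2^2 · 3^3.
Test candidates g = 2, 3, … against the prime factors q ∈ {2, 3} of φ(109): g is a generator iff g^(108/q) ≢ 1 for every such q.
g = 2: 2^54 ≡ 108; 2^36 ≡ 1 — hits 1, so not a primitive root.
g = 3: 3^54 ≡ 1 — hits 1, so not a primitive root.
g = 4: 4^54 ≡ 1 — hits 1, so not a primitive root.
g = 5: 5^54 ≡ 1 — hits 1, so not a primitive root.
g = 6: 6^54 ≡ 108; 6^36 ≡ 63 — none is 1, so 6 is a primitive root.
The smallest primitive root modulo 109 is 6.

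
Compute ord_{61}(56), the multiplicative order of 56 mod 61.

ord(56) | φ(61) = 61 − 1 = 60 = 2^2 · 3 · 5.
Divisors of 60: 1, 2, 3, 4, 5, 6, 10, 12, 15, 20, 30, 60.
Compute 56^d (mod 61) for the divisors d until we hit 1:
56^1 ≡ 56 (mod 61)
56^2 ≡ 25 (mod 61)
56^3 ≡ 58 (mod 61)
56^4 ≡ 15 (mod 61)
56^5 ≡ 47 (mod 61)
56^6 ≡ 9 (mod 61)
56^10 ≡ 13 (mod 61)
56^12 ≡ 20 (mod 61)
56^15 ≡ 1 (mod 61) ✓
So ord_61(56) = 15.

15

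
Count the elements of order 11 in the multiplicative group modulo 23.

φ(23) = 23 − 1 = 22 = 2 · 11.
In a cyclic group of order 22, there are φ(d) elements of order d for each divisor d of 22, and zero for non-divisors.
11 | 22, and φ(11) = 11 − 1 = 10.

10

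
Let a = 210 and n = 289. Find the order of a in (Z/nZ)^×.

By Lagrange's theorem, ord_289(210) divides φ(289) = φ(17^2) = 17·(17−1) = 272 = 2^4 · 17.
Divisors of 272: 1, 2, 4, 8, 16, 17, 34, 68, 136, 272.
Check 210^d mod 289 for each divisor in increasing order:
210^1 ≡ 210
210^2 ≡ 172
210^4 ≡ 106
210^8 ≡ 254
210^16 ≡ 69
210^17 ≡ 40
210^34 ≡ 155
210^68 ≡ 38
210^136 ≡ 288
210^272 ≡ 1
Therefore the multiplicative order of 210 modulo 289 is 272.

272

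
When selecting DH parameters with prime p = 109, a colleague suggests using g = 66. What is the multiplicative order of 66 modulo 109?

9

The order of 66 must divide φ(109) = 109 − 1 = 108 = 2^2 · 3^3.
Divisors of 108: 1, 2, 3, 4, 6, 9, 12, 18, 27, 36, 54, 108.
Check 66^d mod 109 for each divisor in increasing order:
66^1 ≡ 66 (mod 109)
66^2 ≡ 105 (mod 109)
66^3 ≡ 63 (mod 109)
66^4 ≡ 16 (mod 109)
66^6 ≡ 45 (mod 109)
66^9 ≡ 1 (mod 109) ✓
Hence ord(66) = 9.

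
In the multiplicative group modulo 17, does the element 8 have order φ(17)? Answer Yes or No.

No

φ(17) = 17 − 1 = 16 = 2^4.
Test 8^(16/q) mod 17 for each prime factor q of 16:
8^8 ≡ 1 (mod 17)  [q = 2: ≡ 1 ✗]
The check at q = 2 fails, so 8 generates a proper subgroup.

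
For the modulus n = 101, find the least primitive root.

2

φ(101) = 101 − 1 = 100 = 2^2 · 5^2.
Test candidates g = 2, 3, … against the prime factors q ∈ {2, 5} of φ(101): g is a generator iff g^(100/q) ≢ 1 for every such q.
g = 2: 2^50 ≡ 100; 2^20 ≡ 95 — none is 1, so 2 is a primitive root.
The smallest primitive root modulo 101 is 2.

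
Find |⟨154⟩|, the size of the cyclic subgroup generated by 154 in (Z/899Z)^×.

14

The order of 154 must divide φ(899) = φ(29·31) = (29−1)·(31−1) = 28·30 = 840 = 2^3 · 3 · 5 · 7.
Divisors of 840: 1, 2, 3, 4, 5, 6, 7, 8, 10, 12, 14, 15, 20, 21, 24, 28, 30, 35, 40, 42, 56, 60, 70, 84, 105, 120, 140, 168, 210, 280, 420, 840.
Compute 154^d (mod 899) for the divisors d until we hit 1:
154^1 ≡ 154
154^2 ≡ 342
154^3 ≡ 526
154^4 ≡ 94
154^5 ≡ 92
154^6 ≡ 683
154^7 ≡ 898
154^8 ≡ 745
154^10 ≡ 373
154^12 ≡ 807
154^14 ≡ 1
So ord_899(154) = 14.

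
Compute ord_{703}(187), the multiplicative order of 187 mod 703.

The order of 187 must divide φ(703) = φ(19·37) = (19−1)·(37−1) = 18·36 = 648 = 2^3 · 3^4.
Divisors of 648: 1, 2, 3, 4, 6, 8, 9, 12, 18, 24, 27, 36, 54, 72, 81, 108, 162, 216, 324, 648.
Check 187^d mod 703 for each divisor in increasing order:
187^1 ≡ 187
187^2 ≡ 522
187^3 ≡ 600
187^4 ≡ 423
187^6 ≡ 64
187^8 ≡ 367
187^9 ≡ 438
187^12 ≡ 581
187^18 ≡ 628
187^24 ≡ 121
187^27 ≡ 191
187^36 ≡ 1
The smallest such exponent is 36, so the order of 187 is 36.

36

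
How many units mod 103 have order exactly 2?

1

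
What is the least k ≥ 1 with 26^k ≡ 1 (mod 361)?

57

By Lagrange's theorem, ord_361(26) divides φ(361) = φ(19^2) = 19·(19−1) = 342 = 2 · 3^2 · 19.
Divisors of 342: 1, 2, 3, 6, 9, 18, 19, 38, 57, 114, 171, 342.
Test each divisor d:
26^1 ≡ 26
26^2 ≡ 315
26^3 ≡ 248
26^6 ≡ 134
26^9 ≡ 20
26^18 ≡ 39
26^19 ≡ 292
26^38 ≡ 68
26^57 ≡ 1
The smallest such exponent is 57, so the order of 26 is 57.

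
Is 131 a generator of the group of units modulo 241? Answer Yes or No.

Yes

φ(241) = 241 − 1 = 240 = 2^4 · 3 · 5.
It suffices to check that the order of 131 is not a proper divisor of 240: compute 131^(240/q) for q ∈ {2, 3, 5}.
131^120 ≡ 240 (mod 241)  [q = 2: ≢ 1 ✓]
131^80 ≡ 225 (mod 241)  [q = 3: ≢ 1 ✓]
131^48 ≡ 205 (mod 241)  [q = 5: ≢ 1 ✓]
None equal 1, so ord_241(131) = 240: 131 is a primitive root.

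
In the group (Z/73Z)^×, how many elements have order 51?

0

φ(73) = 73 − 1 = 72 = 2^3 · 3^2.
In a cyclic group of order 72, there are φ(d) elements of order d for each divisor d of 72, and zero for non-divisors.
51 does not divide 72, so no element of (Z/73Z)^× has order 51.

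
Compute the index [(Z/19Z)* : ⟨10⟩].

1

By Lagrange's theorem, ord_19(10) divides φ(19) = 19 − 1 = 18 = 2 · 3^2.
Divisors of 18: 1, 2, 3, 6, 9, 18.
Check 10^d mod 19 for each divisor in increasing order:
10^1 ≡ 10 (mod 19)
10^2 ≡ 5 (mod 19)
10^3 ≡ 12 (mod 19)
10^6 ≡ 11 (mod 19)
10^9 ≡ 18 (mod 19)
10^18 ≡ 1 (mod 19) ✓
The order of 10 is 18, so the subgroup it generates has 18 elements.
Index = |(Z/19Z)^×| / |⟨10⟩| = 18 / 18 = 1.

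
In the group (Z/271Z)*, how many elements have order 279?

0

φ(271) = 271 − 1 = 270 = 2 · 3^3 · 5.
Since (Z/271Z)^× is cyclic of order 270, the number of elements of order d is φ(d) when d | 270 and 0 otherwise.
Since 279 ∤ 270, the count is 0.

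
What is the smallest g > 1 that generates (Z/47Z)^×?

φ(47) = 47 − 1 = 46 = 2 · 23.
Test candidates g = 2, 3, … against the prime factors q ∈ {2, 23} of φ(47): g is a generator iff g^(46/q) ≢ 1 for every such q.
g = 2: 2^23 ≡ 1 — hits 1, so not a primitive root.
g = 3: 3^23 ≡ 1 — hits 1, so not a primitive root.
g = 4: 4^23 ≡ 1 — hits 1, so not a primitive root.
g = 5: 5^23 ≡ 46; 5^2 ≡ 25 — none is 1, so 5 is a primitive root.
So 5 is the smallest generator of (Z/47Z)^×.

5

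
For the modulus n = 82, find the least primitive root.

φ(82) = φ(2)·φ(41) = 1·40 = 40 = 2^3 · 5.
Test candidates g = 2, 3, … against the prime factors q ∈ {2, 5} of φ(82): g is a generator iff g^(40/q) ≢ 1 for every such q.
g = 2: gcd(2, 82) = 2 > 1, not a unit — skip.
g = 3: 3^20 ≡ 81; 3^8 ≡ 1 — hits 1, so not a primitive root.
g = 4: gcd(4, 82) = 2 > 1, not a unit — skip.
g = 5: 5^20 ≡ 1 — hits 1, so not a primitive root.
g = 6: gcd(6, 82) = 2 > 1, not a unit — skip.
g = 7: 7^20 ≡ 81; 7^8 ≡ 37 — none is 1, so 7 is a primitive root.
So 7 is the smallest generator of (Z/82Z)^×.

7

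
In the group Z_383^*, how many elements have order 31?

0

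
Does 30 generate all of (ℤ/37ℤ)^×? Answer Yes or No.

φ(37) = 37 − 1 = 36 = 2^2 · 3^2.
It suffices to check that the order of 30 is not a proper divisor of 36: compute 30^(36/q) for q ∈ {2, 3}.
30^18 ≡ 1 (mod 37)  [q = 2: ≡ 1 ✗]
30^12 ≡ 10 (mod 37)  [q = 3: ≢ 1 ✓]
The check at q = 2 fails, so 30 generates a proper subgroup.

No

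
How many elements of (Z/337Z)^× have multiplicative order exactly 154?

0

φ(337) = 337 − 1 = 336 = 2^4 · 3 · 7.
In a cyclic group of order 336, there are φ(d) elements of order d for each divisor d of 336, and zero for non-divisors.
154 does not divide 336, so no element of (Z/337Z)^× has order 154.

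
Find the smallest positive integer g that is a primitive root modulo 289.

3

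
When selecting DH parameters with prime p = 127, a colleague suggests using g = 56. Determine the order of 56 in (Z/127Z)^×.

The order of 56 must divide φ(127) = 127 − 1 = 126 = 2 · 3^2 · 7.
Divisors of 126: 1, 2, 3, 6, 7, 9, 14, 18, 21, 42, 63, 126.
Test each divisor d:
56^1 ≡ 56
56^2 ≡ 88
56^3 ≡ 102
56^6 ≡ 117
56^7 ≡ 75
56^9 ≡ 123
56^14 ≡ 37
56^18 ≡ 16
56^21 ≡ 108
56^42 ≡ 107
56^63 ≡ 126
56^126 ≡ 1
So ord_127(56) = 126.

126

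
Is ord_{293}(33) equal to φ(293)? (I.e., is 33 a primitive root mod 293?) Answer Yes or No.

No

φ(293) = 293 − 1 = 292 = 2^2 · 73.
An element g generates (Z/293Z)^× iff g^(292/q) ≢ 1 (mod 293) for each prime q ∈ {2, 73}.
33^146 ≡ 1 (mod 293)  [q = 2: ≡ 1 ✗]
33^4 ≡ 150 (mod 293)  [q = 73: ≢ 1 ✓]
Since 33^146 ≡ 1, the order of 33 divides 146 < 292, so 33 is not a primitive root.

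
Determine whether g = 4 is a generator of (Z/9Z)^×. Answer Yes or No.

No

φ(9) = φ(3^2) = 3·(3−1) = 6 = 2 · 3.
It suffices to check that the order of 4 is not a proper divisor of 6: compute 4^(6/q) for q ∈ {2, 3}.
4^3 ≡ 1 (mod 9)  [q = 2: ≡ 1 ✗]
4^2 ≡ 7 (mod 9)  [q = 3: ≢ 1 ✓]
The check at q = 2 fails, so 4 generates a proper subgroup.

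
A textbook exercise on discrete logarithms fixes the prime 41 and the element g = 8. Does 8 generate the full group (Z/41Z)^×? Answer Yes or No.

No

φ(41) = 41 − 1 = 40 = 2^3 · 5.
Test 8^(40/q) mod 41 for each prime factor q of 40:
8^20 ≡ 1 (mod 41)  [q = 2: ≡ 1 ✗]
8^8 ≡ 16 (mod 41)  [q = 5: ≢ 1 ✓]
Since 8^20 ≡ 1, the order of 8 divides 20 < 40, so 8 is not a primitive root.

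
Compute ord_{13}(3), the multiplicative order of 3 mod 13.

3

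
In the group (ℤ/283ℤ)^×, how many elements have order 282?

92

φ(283) = 283 − 1 = 282 = 2 · 3 · 47.
Since (Z/283Z)^× is cyclic of order 282, the number of elements of order d is φ(d) when d | 282 and 0 otherwise.
282 = 2 · 3 · 47 divides 282, and φ(282) = 92.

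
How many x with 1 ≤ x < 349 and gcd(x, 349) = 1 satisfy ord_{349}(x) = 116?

56

φ(349) = 349 − 1 = 348 = 2^2 · 3 · 29.
In a cyclic group of order 348, there are φ(d) elements of order d for each divisor d of 348, and zero for non-divisors.
116 = 2^2 · 29 divides 348, and φ(116) = 56.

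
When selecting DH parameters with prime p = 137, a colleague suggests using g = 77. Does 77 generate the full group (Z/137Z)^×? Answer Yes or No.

No

φ(137) = 137 − 1 = 136 = 2^3 · 17.
Test 77^(136/q) mod 137 for each prime factor q of 136:
77^68 ≡ 1 (mod 137)  [q = 2: ≡ 1 ✗]
77^8 ≡ 133 (mod 137)  [q = 17: ≢ 1 ✓]
The check at q = 2 fails, so 77 generates a proper subgroup.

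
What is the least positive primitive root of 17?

3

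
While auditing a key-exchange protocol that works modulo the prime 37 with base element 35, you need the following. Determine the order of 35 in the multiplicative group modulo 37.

By Lagrange's theorem, ord_37(35) divides φ(37) = 37 − 1 = 36 = 2^2 · 3^2.
Divisors of 36: 1, 2, 3, 4, 6, 9, 12, 18, 36.
Test each divisor d:
35^1 ≡ 35 (mod 37)
35^2 ≡ 4 (mod 37)
35^3 ≡ 29 (mod 37)
35^4 ≡ 16 (mod 37)
35^6 ≡ 27 (mod 37)
35^9 ≡ 6 (mod 37)
35^12 ≡ 26 (mod 37)
35^18 ≡ 36 (mod 37)
35^36 ≡ 1 (mod 37) ✓
So ord_37(35) = 36.

36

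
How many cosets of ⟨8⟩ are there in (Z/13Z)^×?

3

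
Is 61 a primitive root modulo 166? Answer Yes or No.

No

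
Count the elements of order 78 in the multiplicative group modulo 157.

φ(157) = 157 − 1 = 156 = 2^2 · 3 · 13.
In a cyclic group of order 156, there are φ(d) elements of order d for each divisor d of 156, and zero for non-divisors.
78 = 2 · 3 · 13 divides 156, and φ(78) = 24.

24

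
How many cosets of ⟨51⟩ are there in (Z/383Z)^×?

ord(51) | φ(383) = 383 − 1 = 382 = 2 · 191.
Divisors of 382: 1, 2, 191, 382.
Compute 51^d (mod 383) for the divisors d until we hit 1:
51^1 ≡ 51 (mod 383)
51^2 ≡ 303 (mod 383)
51^191 ≡ 1 (mod 383) ✓
So ord_383(51) = 191, hence |⟨51⟩| = 191.
[(Z/383Z)^× : ⟨51⟩] = 382/191 = 2.

2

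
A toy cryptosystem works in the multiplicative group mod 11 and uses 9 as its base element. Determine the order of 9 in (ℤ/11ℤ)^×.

ord(9) | φ(11) = 11 − 1 = 10 = 2 · 5.
Divisors of 10: 1, 2, 5, 10.
Test each divisor d:
9^1 ≡ 9
9^2 ≡ 4
9^5 ≡ 1
So ord_11(9) = 5.

5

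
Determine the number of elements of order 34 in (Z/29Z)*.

φ(29) = 29 − 1 = 28 = 2^2 · 7.
Since (Z/29Z)^× is cyclic of order 28, the number of elements of order d is φ(d) when d | 28 and 0 otherwise.
34 does not divide 28, so no element of (Z/29Z)^× has order 34.

0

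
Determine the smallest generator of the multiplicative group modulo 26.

φ(26) = φ(2)·φ(13) = 1·12 = 12 = 2^2 · 3.
g is a primitive root iff g^(12/q) ≢ 1 (mod 26) for each prime q ∈ {2, 3}.
g = 2: gcd(2, 26) = 2 > 1, not a unit — skip.
g = 3: 3^6 ≡ 1 — hits 1, so not a primitive root.
g = 4: gcd(4, 26) = 2 > 1, not a unit — skip.
g = 5: 5^6 ≡ 25; 5^4 ≡ 1 — hits 1, so not a primitive root.
g = 6: gcd(6, 26) = 2 > 1, not a unit — skip.
g = 7: 7^6 ≡ 25; 7^4 ≡ 9 — none is 1, so 7 is a primitive root.
The smallest primitive root modulo 26 is 7.

7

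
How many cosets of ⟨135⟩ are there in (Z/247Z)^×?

6

Since 135 ∈ (Z/247Z)^×, its order divides φ(247) = φ(13·19) = (13−1)·(19−1) = 12·18 = 216 = 2^3 · 3^3.
Divisors of 216: 1, 2, 3, 4, 6, 8, 9, 12, 18, 24, 27, 36, 54, 72, 108, 216.
Compute 135^d (mod 247) for the divisors d until we hit 1:
135^1 ≡ 135 (mod 247)
135^2 ≡ 194 (mod 247)
135^3 ≡ 8 (mod 247)
135^4 ≡ 92 (mod 247)
135^6 ≡ 64 (mod 247)
135^8 ≡ 66 (mod 247)
135^9 ≡ 18 (mod 247)
135^12 ≡ 144 (mod 247)
135^18 ≡ 77 (mod 247)
135^24 ≡ 235 (mod 247)
135^27 ≡ 151 (mod 247)
135^36 ≡ 1 (mod 247) ✓
Thus |⟨135⟩| = ord(135) = 36.
[(Z/247Z)^× : ⟨135⟩] = 216/36 = 6.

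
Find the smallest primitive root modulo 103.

φ(103) = 103 − 1 = 102 = 2 · 3 · 17.
g is a primitive root iff g^(102/q) ≢ 1 (mod 103) for each prime q ∈ {2, 3, 17}.
g = 2: 2^51 ≡ 1 — hits 1, so not a primitive root.
g = 3: 3^51 ≡ 102; 3^34 ≡ 1 — hits 1, so not a primitive root.
g = 4: 4^51 ≡ 1 — hits 1, so not a primitive root.
g = 5: 5^51 ≡ 102; 5^34 ≡ 56; 5^6 ≡ 72 — none is 1, so 5 is a primitive root.
So 5 is the smallest generator of (Z/103Z)^×.

5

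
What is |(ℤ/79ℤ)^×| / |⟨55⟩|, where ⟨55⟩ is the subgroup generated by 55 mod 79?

26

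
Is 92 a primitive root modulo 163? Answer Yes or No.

φ(163) = 163 − 1 = 162 = 2 · 3^4.
It suffices to check that the order of 92 is not a proper divisor of 162: compute 92^(162/q) for q ∈ {2, 3}.
92^81 ≡ 162 (mod 163)  [q = 2: ≢ 1 ✓]
92^54 ≡ 58 (mod 163)  [q = 3: ≢ 1 ✓]
None equal 1, so ord_163(92) = 162: 92 is a primitive root.

Yes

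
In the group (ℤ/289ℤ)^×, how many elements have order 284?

φ(289) = φ(17^2) = 17·(17−1) = 272 = 2^4 · 17.
(Z/289Z)^× is cyclic (|G| = 272); a cyclic group of order m has exactly φ(d) elements of each order d | m, and none otherwise.
284 does not divide 272, so no element of (Z/289Z)^× has order 284.

0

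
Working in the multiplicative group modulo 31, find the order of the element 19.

Since 19 ∈ (Z/31Z)^×, its order divides φ(31) = 31 − 1 = 30 = 2 · 3 · 5.
Divisors of 30: 1, 2, 3, 5, 6, 10, 15, 30.
Evaluate successive powers at the divisors of 30:
19^1 ≡ 19 (mod 31)
19^2 ≡ 20 (mod 31)
19^3 ≡ 8 (mod 31)
19^5 ≡ 5 (mod 31)
19^6 ≡ 2 (mod 31)
19^10 ≡ 25 (mod 31)
19^15 ≡ 1 (mod 31) ✓
So ord_31(19) = 15.

15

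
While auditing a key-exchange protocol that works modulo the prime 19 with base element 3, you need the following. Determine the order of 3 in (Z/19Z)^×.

18

The order of 3 must divide φ(19) = 19 − 1 = 18 = 2 · 3^2.
Divisors of 18: 1, 2, 3, 6, 9, 18.
Test each divisor d:
3^1 ≡ 3
3^2 ≡ 9
3^3 ≡ 8
3^6 ≡ 7
3^9 ≡ 18
3^18 ≡ 1
Therefore the multiplicative order of 3 modulo 19 is 18.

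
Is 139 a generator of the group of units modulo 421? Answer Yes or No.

No

φ(421) = 421 − 1 = 420 = 2^2 · 3 · 5 · 7.
139 is a primitive root mod 421 iff 139^(φ(421)/q) ≢ 1 for every prime q | φ(421), i.e. q ∈ {2, 3, 5, 7}.
139^210 ≡ 1 (mod 421)  [q = 2: ≡ 1 ✗]
139^140 ≡ 1 (mod 421)  [q = 3: ≡ 1 ✗]
139^84 ≡ 354 (mod 421)  [q = 5: ≢ 1 ✓]
139^60 ≡ 152 (mod 421)  [q = 7: ≢ 1 ✓]
139^210 ≡ 1 shows ord(139) | 210, strictly less than φ(421); not a primitive root.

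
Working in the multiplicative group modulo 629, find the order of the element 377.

The order of 377 must divide φ(629) = φ(17·37) = (17−1)·(37−1) = 16·36 = 576 = 2^6 · 3^2.
Divisors of 576: 1, 2, 3, 4, 6, 8, 9, 12, 16, 18, 24, 32, 36, 48, 64, 72, 96, 144, 192, 288, 576.
Check 377^d mod 629 for each divisor in increasing order:
377^1 ≡ 377 (mod 629)
377^2 ≡ 604 (mod 629)
377^3 ≡ 10 (mod 629)
377^4 ≡ 625 (mod 629)
377^6 ≡ 100 (mod 629)
377^8 ≡ 16 (mod 629)
377^9 ≡ 371 (mod 629)
377^12 ≡ 565 (mod 629)
377^16 ≡ 256 (mod 629)
377^18 ≡ 519 (mod 629)
377^24 ≡ 322 (mod 629)
377^32 ≡ 120 (mod 629)
377^36 ≡ 149 (mod 629)
377^48 ≡ 528 (mod 629)
377^64 ≡ 562 (mod 629)
377^72 ≡ 186 (mod 629)
377^96 ≡ 137 (mod 629)
377^144 ≡ 1 (mod 629) ✓
Therefore the multiplicative order of 377 modulo 629 is 144.

144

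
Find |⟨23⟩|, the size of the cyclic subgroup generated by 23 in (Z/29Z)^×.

7

By Lagrange's theorem, ord_29(23) divides φ(29) = 29 − 1 = 28 = 2^2 · 7.
Divisors of 28: 1, 2, 4, 7, 14, 28.
Compute 23^d (mod 29) for the divisors d until we hit 1:
23^1 ≡ 23
23^2 ≡ 7
23^4 ≡ 20
23^7 ≡ 1
Therefore the multiplicative order of 23 modulo 29 is 7.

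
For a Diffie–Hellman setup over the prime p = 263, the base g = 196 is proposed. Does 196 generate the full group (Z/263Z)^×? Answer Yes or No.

No

φ(263) = 263 − 1 = 262 = 2 · 131.
196 is a primitive root mod 263 iff 196^(φ(263)/q) ≢ 1 for every prime q | φ(263), i.e. q ∈ {2, 131}.
196^131 ≡ 1 (mod 263)  [q = 2: ≡ 1 ✗]
196^2 ≡ 18 (mod 263)  [q = 131: ≢ 1 ✓]
Since 196^131 ≡ 1, the order of 196 divides 131 < 262, so 196 is not a primitive root.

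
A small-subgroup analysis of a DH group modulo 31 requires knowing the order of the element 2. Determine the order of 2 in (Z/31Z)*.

5

By Lagrange's theorem, ord_31(2) divides φ(31) = 31 − 1 = 30 = 2 · 3 · 5.
Divisors of 30: 1, 2, 3, 5, 6, 10, 15, 30.
Test each divisor d:
2^1 ≡ 2 (mod 31)
2^2 ≡ 4 (mod 31)
2^3 ≡ 8 (mod 31)
2^5 ≡ 1 (mod 31) ✓
The smallest such exponent is 5, so the order of 2 is 5.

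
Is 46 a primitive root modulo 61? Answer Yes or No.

φ(61) = 61 − 1 = 60 = 2^2 · 3 · 5.
An element g generates (Z/61Z)^× iff g^(60/q) ≢ 1 (mod 61) for each prime q ∈ {2, 3, 5}.
46^30 ≡ 1 (mod 61)  [q = 2: ≡ 1 ✗]
46^20 ≡ 47 (mod 61)  [q = 3: ≢ 1 ✓]
46^12 ≡ 58 (mod 61)  [q = 5: ≢ 1 ✓]
Since 46^30 ≡ 1, the order of 46 divides 30 < 60, so 46 is not a primitive root.

No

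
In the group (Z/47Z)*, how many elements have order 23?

22

φ(47) = 47 − 1 = 46 = 2 · 23.
In a cyclic group of order 46, there are φ(d) elements of order d for each divisor d of 46, and zero for non-divisors.
23 | 46, and φ(23) = 23 − 1 = 22.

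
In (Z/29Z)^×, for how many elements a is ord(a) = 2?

1

φ(29) = 29 − 1 = 28 = 2^2 · 7.
(Z/29Z)^× is cyclic (|G| = 28); a cyclic group of order m has exactly φ(d) elements of each order d | m, and none otherwise.
2 | 28, and φ(2) = 2 − 1 = 1.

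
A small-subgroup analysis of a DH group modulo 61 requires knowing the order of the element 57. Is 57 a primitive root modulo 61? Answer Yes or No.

No

φ(61) = 61 − 1 = 60 = 2^2 · 3 · 5.
It suffices to check that the order of 57 is not a proper divisor of 60: compute 57^(60/q) for q ∈ {2, 3, 5}.
57^30 ≡ 1 (mod 61)  [q = 2: ≡ 1 ✗]
57^20 ≡ 13 (mod 61)  [q = 3: ≢ 1 ✓]
57^12 ≡ 20 (mod 61)  [q = 5: ≢ 1 ✓]
The check at q = 2 fails, so 57 generates a proper subgroup.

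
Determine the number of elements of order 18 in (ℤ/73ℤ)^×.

6

φ(73) = 73 − 1 = 72 = 2^3 · 3^2.
(Z/73Z)^× is cyclic (|G| = 72); a cyclic group of order m has exactly φ(d) elements of each order d | m, and none otherwise.
18 = 2 · 3^2 divides 72, and φ(18) = 6.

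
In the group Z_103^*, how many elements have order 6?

φ(103) = 103 − 1 = 102 = 2 · 3 · 17.
(Z/103Z)^× is cyclic (|G| = 102); a cyclic group of order m has exactly φ(d) elements of each order d | m, and none otherwise.
6 = 2 · 3 divides 102, and φ(6) = 2.

2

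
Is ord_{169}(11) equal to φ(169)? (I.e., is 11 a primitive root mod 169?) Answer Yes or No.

φ(169) = φ(13^2) = 13·(13−1) = 156 = 2^2 · 3 · 13.
It suffices to check that the order of 11 is not a proper divisor of 156: compute 11^(156/q) for q ∈ {2, 3, 13}.
11^78 ≡ 168 (mod 169)  [q = 2: ≢ 1 ✓]
11^52 ≡ 146 (mod 169)  [q = 3: ≢ 1 ✓]
11^12 ≡ 131 (mod 169)  [q = 13: ≢ 1 ✓]
All checks pass, so 11 has order 156 and is a primitive root modulo 169.

Yes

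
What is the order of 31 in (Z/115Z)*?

11

The order of 31 must divide φ(115) = φ(5·23) = (5−1)·(23−1) = 4·22 = 88 = 2^3 · 11.
Divisors of 88: 1, 2, 4, 8, 11, 22, 44, 88.
Test each divisor d:
31^1 ≡ 31 (mod 115)
31^2 ≡ 41 (mod 115)
31^4 ≡ 71 (mod 115)
31^8 ≡ 96 (mod 115)
31^11 ≡ 1 (mod 115) ✓
So ord_115(31) = 11.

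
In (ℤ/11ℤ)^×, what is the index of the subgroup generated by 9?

2

The order of 9 must divide φ(11) = 11 − 1 = 10 = 2 · 5.
Divisors of 10: 1, 2, 5, 10.
Compute 9^d (mod 11) for the divisors d until we hit 1:
9^1 ≡ 9
9^2 ≡ 4
9^5 ≡ 1
Thus |⟨9⟩| = ord(9) = 5.
[(Z/11Z)^× : ⟨9⟩] = 10/5 = 2.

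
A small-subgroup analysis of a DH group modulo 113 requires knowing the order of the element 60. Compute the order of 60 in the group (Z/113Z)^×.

28

By Lagrange's theorem, ord_113(60) divides φ(113) = 113 − 1 = 112 = 2^4 · 7.
Divisors of 112: 1, 2, 4, 7, 8, 14, 16, 28, 56, 112.
Evaluate successive powers at the divisors of 112:
60^1 ≡ 60 (mod 113)
60^2 ≡ 97 (mod 113)
60^4 ≡ 30 (mod 113)
60^7 ≡ 15 (mod 113)
60^8 ≡ 109 (mod 113)
60^14 ≡ 112 (mod 113)
60^16 ≡ 16 (mod 113)
60^28 ≡ 1 (mod 113) ✓
So ord_113(60) = 28.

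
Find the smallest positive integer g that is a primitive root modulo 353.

φ(353) = 353 − 1 = 352 = 2^5 · 11.
g is a primitive root iff g^(352/q) ≢ 1 (mod 353) for each prime q ∈ {2, 11}.
g = 2: 2^176 ≡ 1 — hits 1, so not a primitive root.
g = 3: 3^176 ≡ 352; 3^32 ≡ 140 — none is 1, so 3 is a primitive root.
So 3 is the smallest generator of (Z/353Z)^×.

3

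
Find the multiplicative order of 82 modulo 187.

80

ord(82) | φ(187) = φ(11·17) = (11−1)·(17−1) = 10·16 = 160 = 2^5 · 5.
Divisors of 160: 1, 2, 4, 5, 8, 10, 16, 20, 32, 40, 80, 160.
Check 82^d mod 187 for each divisor in increasing order:
82^1 ≡ 82 (mod 187)
82^2 ≡ 179 (mod 187)
82^4 ≡ 64 (mod 187)
82^5 ≡ 12 (mod 187)
82^8 ≡ 169 (mod 187)
82^10 ≡ 144 (mod 187)
82^16 ≡ 137 (mod 187)
82^20 ≡ 166 (mod 187)
82^32 ≡ 69 (mod 187)
82^40 ≡ 67 (mod 187)
82^80 ≡ 1 (mod 187) ✓
Hence ord(82) = 80.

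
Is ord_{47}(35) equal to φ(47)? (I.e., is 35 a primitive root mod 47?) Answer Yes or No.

Yes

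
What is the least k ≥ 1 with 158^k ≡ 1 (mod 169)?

156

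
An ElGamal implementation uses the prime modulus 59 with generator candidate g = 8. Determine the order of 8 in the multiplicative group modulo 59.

58

Since 8 ∈ (Z/59Z)^×, its order divides φ(59) = 59 − 1 = 58 = 2 · 29.
Divisors of 58: 1, 2, 29, 58.
Evaluate successive powers at the divisors of 58:
8^1 ≡ 8
8^2 ≡ 5
8^29 ≡ 58
8^58 ≡ 1
Hence ord(8) = 58.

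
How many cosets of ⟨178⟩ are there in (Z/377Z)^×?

8

ord(178) | φ(377) = φ(13·29) = (13−1)·(29−1) = 12·28 = 336 = 2^4 · 3 · 7.
Divisors of 336: 1, 2, 3, 4, 6, 7, 8, 12, 14, 16, 21, 24, 28, 42, 48, 56, 84, 112, 168, 336.
Compute 178^d (mod 377) for the divisors d until we hit 1:
178^1 ≡ 178
178^2 ≡ 16
178^3 ≡ 209
178^4 ≡ 256
178^6 ≡ 326
178^7 ≡ 347
178^8 ≡ 315
178^12 ≡ 339
178^14 ≡ 146
178^16 ≡ 74
178^21 ≡ 144
178^24 ≡ 313
178^28 ≡ 204
178^42 ≡ 1
The order of 178 is 42, so the subgroup it generates has 42 elements.
[(Z/377Z)^× : ⟨178⟩] = 336/42 = 8.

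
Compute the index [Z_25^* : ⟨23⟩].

1

ord(23) | φ(25) = φ(5^2) = 5·(5−1) = 20 = 2^2 · 5.
Divisors of 20: 1, 2, 4, 5, 10, 20.
Compute 23^d (mod 25) for the divisors d until we hit 1:
23^1 ≡ 23
23^2 ≡ 4
23^4 ≡ 16
23^5 ≡ 18
23^10 ≡ 24
23^20 ≡ 1
So ord_25(23) = 20, hence |⟨23⟩| = 20.
[(Z/25Z)^× : ⟨23⟩] = 20/20 = 1.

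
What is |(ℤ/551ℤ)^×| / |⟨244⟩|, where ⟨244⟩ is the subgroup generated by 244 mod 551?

14

By Lagrange's theorem, ord_551(244) divides φ(551) = φ(19·29) = (19−1)·(29−1) = 18·28 = 504 = 2^3 · 3^2 · 7.
Divisors of 504: 1, 2, 3, 4, 6, 7, 8, 9, 12, 14, 18, 21, 24, 28, 36, 42, 56, 63, 72, 84, 126, 168, 252, 504.
Compute 244^d (mod 551) for the divisors d until we hit 1:
244^1 ≡ 244
244^2 ≡ 28
244^3 ≡ 220
244^4 ≡ 233
244^6 ≡ 463
244^7 ≡ 17
244^8 ≡ 291
244^9 ≡ 476
244^12 ≡ 30
244^14 ≡ 289
244^18 ≡ 115
244^21 ≡ 505
244^24 ≡ 349
244^28 ≡ 320
244^36 ≡ 1
So ord_551(244) = 36, hence |⟨244⟩| = 36.
[(Z/551Z)^× : ⟨244⟩] = 504/36 = 14.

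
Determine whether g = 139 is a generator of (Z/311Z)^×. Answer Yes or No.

No

φ(311) = 311 − 1 = 310 = 2 · 5 · 31.
139 is a primitive root mod 311 iff 139^(φ(311)/q) ≢ 1 for every prime q | φ(311), i.e. q ∈ {2, 5, 31}.
139^155 ≡ 1 (mod 311)  [q = 2: ≡ 1 ✗]
139^62 ≡ 52 (mod 311)  [q = 5: ≢ 1 ✓]
139^10 ≡ 300 (mod 311)  [q = 31: ≢ 1 ✓]
Since 139^155 ≡ 1, the order of 139 divides 155 < 310, so 139 is not a primitive root.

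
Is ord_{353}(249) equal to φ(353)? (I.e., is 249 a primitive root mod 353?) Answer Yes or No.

Yes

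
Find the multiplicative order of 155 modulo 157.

52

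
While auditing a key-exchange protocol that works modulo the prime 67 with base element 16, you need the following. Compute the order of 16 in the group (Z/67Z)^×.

33

Since 16 ∈ (Z/67Z)^×, its order divides φ(67) = 67 − 1 = 66 = 2 · 3 · 11.
Divisors of 66: 1, 2, 3, 6, 11, 22, 33, 66.
Check 16^d mod 67 for each divisor in increasing order:
16^1 ≡ 16
16^2 ≡ 55
16^3 ≡ 9
16^6 ≡ 14
16^11 ≡ 29
16^22 ≡ 37
16^33 ≡ 1
Hence ord(16) = 33.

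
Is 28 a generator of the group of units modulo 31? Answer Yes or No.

φ(31) = 31 − 1 = 30 = 2 · 3 · 5.
An element g generates (Z/31Z)^× iff g^(30/q) ≢ 1 (mod 31) for each prime q ∈ {2, 3, 5}.
28^15 ≡ 1 (mod 31)  [q = 2: ≡ 1 ✗]
28^10 ≡ 25 (mod 31)  [q = 3: ≢ 1 ✓]
28^6 ≡ 16 (mod 31)  [q = 5: ≢ 1 ✓]
28^15 ≡ 1 shows ord(28) | 15, strictly less than φ(31); not a primitive root.

No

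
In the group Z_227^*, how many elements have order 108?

0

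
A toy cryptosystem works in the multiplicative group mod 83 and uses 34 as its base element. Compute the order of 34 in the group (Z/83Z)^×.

82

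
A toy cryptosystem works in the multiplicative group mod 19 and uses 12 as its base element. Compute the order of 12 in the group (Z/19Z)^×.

6

By Lagrange's theorem, ord_19(12) divides φ(19) = 19 − 1 = 18 = 2 · 3^2.
Divisors of 18: 1, 2, 3, 6, 9, 18.
Test each divisor d:
12^1 ≡ 12 (mod 19)
12^2 ≡ 11 (mod 19)
12^3 ≡ 18 (mod 19)
12^6 ≡ 1 (mod 19) ✓
The smallest such exponent is 6, so the order of 12 is 6.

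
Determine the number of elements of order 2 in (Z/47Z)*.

φ(47) = 47 − 1 = 46 = 2 · 23.
Since (Z/47Z)^× is cyclic of order 46, the number of elements of order d is φ(d) when d | 46 and 0 otherwise.
2 | 46, and φ(2) = 2 − 1 = 1.

1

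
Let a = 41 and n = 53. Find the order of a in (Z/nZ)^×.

By Lagrange's theorem, ord_53(41) divides φ(53) = 53 − 1 = 52 = 2^2 · 13.
Divisors of 52: 1, 2, 4, 13, 26, 52.
Check 41^d mod 53 for each divisor in increasing order:
41^1 ≡ 41 (mod 53)
41^2 ≡ 38 (mod 53)
41^4 ≡ 13 (mod 53)
41^13 ≡ 30 (mod 53)
41^26 ≡ 52 (mod 53)
41^52 ≡ 1 (mod 53) ✓
Therefore the multiplicative order of 41 modulo 53 is 52.

52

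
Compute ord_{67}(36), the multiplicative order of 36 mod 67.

33

ord(36) | φ(67) = 67 − 1 = 66 = 2 · 3 · 11.
Divisors of 66: 1, 2, 3, 6, 11, 22, 33, 66.
Check 36^d mod 67 for each divisor in increasing order:
36^1 ≡ 36
36^2 ≡ 23
36^3 ≡ 24
36^6 ≡ 40
36^11 ≡ 37
36^22 ≡ 29
36^33 ≡ 1
So ord_67(36) = 33.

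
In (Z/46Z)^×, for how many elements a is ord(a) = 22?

φ(46) = φ(2)·φ(23) = 1·22 = 22 = 2 · 11.
Since (Z/46Z)^× is cyclic of order 22, the number of elements of order d is φ(d) when d | 22 and 0 otherwise.
22 = 2 · 11 divides 22, and φ(22) = 10.

10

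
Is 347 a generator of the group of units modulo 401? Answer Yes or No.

Yes

φ(401) = 401 − 1 = 400 = 2^4 · 5^2.
An element g generates (Z/401Z)^× iff g^(400/q) ≢ 1 (mod 401) for each prime q ∈ {2, 5}.
347^200 ≡ 400 (mod 401)  [q = 2: ≢ 1 ✓]
347^80 ≡ 39 (mod 401)  [q = 5: ≢ 1 ✓]
All checks pass, so 347 has order 400 and is a primitive root modulo 401.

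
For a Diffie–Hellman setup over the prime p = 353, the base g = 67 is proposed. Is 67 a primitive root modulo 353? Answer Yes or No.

φ(353) = 353 − 1 = 352 = 2^5 · 11.
It suffices to check that the order of 67 is not a proper divisor of 352: compute 67^(352/q) for q ∈ {2, 11}.
67^176 ≡ 352 (mod 353)  [q = 2: ≢ 1 ✓]
67^32 ≡ 1 (mod 353)  [q = 11: ≡ 1 ✗]
The check at q = 11 fails, so 67 generates a proper subgroup.

No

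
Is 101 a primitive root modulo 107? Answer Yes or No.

φ(107) = 107 − 1 = 106 = 2 · 53.
An element g generates (Z/107Z)^× iff g^(106/q) ≢ 1 (mod 107) for each prime q ∈ {2, 53}.
101^53 ≡ 1 (mod 107)  [q = 2: ≡ 1 ✗]
101^2 ≡ 36 (mod 107)  [q = 53: ≢ 1 ✓]
Since 101^53 ≡ 1, the order of 101 divides 53 < 106, so 101 is not a primitive root.

No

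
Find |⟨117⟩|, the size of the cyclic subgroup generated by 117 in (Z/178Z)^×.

ord(117) | φ(178) = φ(2)·φ(89) = 1·88 = 88 = 2^3 · 11.
Divisors of 88: 1, 2, 4, 8, 11, 22, 44, 88.
Check 117^d mod 178 for each divisor in increasing order:
117^1 ≡ 117 (mod 178)
117^2 ≡ 161 (mod 178)
117^4 ≡ 111 (mod 178)
117^8 ≡ 39 (mod 178)
117^11 ≡ 37 (mod 178)
117^22 ≡ 123 (mod 178)
117^44 ≡ 177 (mod 178)
117^88 ≡ 1 (mod 178) ✓
The smallest such exponent is 88, so the order of 117 is 88.

88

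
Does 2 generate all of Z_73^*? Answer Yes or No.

φ(73) = 73 − 1 = 72 = 2^3 · 3^2.
It suffices to check that the order of 2 is not a proper divisor of 72: compute 2^(72/q) for q ∈ {2, 3}.
2^36 ≡ 1 (mod 73)  [q = 2: ≡ 1 ✗]
2^24 ≡ 64 (mod 73)  [q = 3: ≢ 1 ✓]
2^36 ≡ 1 shows ord(2) | 36, strictly less than φ(73); not a primitive root.

No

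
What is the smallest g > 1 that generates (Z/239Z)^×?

φ(239) = 239 − 1 = 238 = 2 · 7 · 17.
g is a primitive root iff g^(238/q) ≢ 1 (mod 239) for each prime q ∈ {2, 7, 17}.
g = 2: 2^119 ≡ 1 — hits 1, so not a primitive root.
g = 3: 3^119 ≡ 1 — hits 1, so not a primitive root.
g = 4: 4^119 ≡ 1 — hits 1, so not a primitive root.
g = 5: 5^119 ≡ 1 — hits 1, so not a primitive root.
g = 6: 6^119 ≡ 1 — hits 1, so not a primitive root.
g = 7: 7^119 ≡ 238; 7^34 ≡ 24; 7^14 ≡ 211 — none is 1, so 7 is a primitive root.
The smallest primitive root modulo 239 is 7.

7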